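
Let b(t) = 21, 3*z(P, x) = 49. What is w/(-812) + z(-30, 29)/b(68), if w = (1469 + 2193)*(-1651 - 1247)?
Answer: 3411356/261 ≈ 13070.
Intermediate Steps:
z(P, x) = 49/3 (z(P, x) = (⅓)*49 = 49/3)
w = -10612476 (w = 3662*(-2898) = -10612476)
w/(-812) + z(-30, 29)/b(68) = -10612476/(-812) + (49/3)/21 = -10612476*(-1/812) + (49/3)*(1/21) = 379017/29 + 7/9 = 3411356/261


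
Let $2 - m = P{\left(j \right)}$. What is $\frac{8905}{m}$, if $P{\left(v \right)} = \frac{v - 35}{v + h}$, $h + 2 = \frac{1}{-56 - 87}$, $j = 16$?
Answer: $\frac{17818905}{6719} \approx 2652.0$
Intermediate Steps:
$h = - \frac{287}{143}$ ($h = -2 + \frac{1}{-56 - 87} = -2 + \frac{1}{-143} = -2 - \frac{1}{143} = - \frac{287}{143} \approx -2.007$)
$P{\left(v \right)} = \frac{-35 + v}{- \frac{287}{143} + v}$ ($P{\left(v \right)} = \frac{v - 35}{v - \frac{287}{143}} = \frac{-35 + v}{- \frac{287}{143} + v}$)
$m = \frac{6719}{2001}$ ($m = 2 - \frac{143 \left(-35 + 16\right)}{-287 + 143 \cdot 16} = 2 - 143 \frac{1}{-287 + 2288} \left(-19\right) = 2 - 143 \cdot \frac{1}{2001} \left(-19\right) = 2 - - \frac{2717}{2001} = 2 + \frac{2717}{2001} = \frac{6719}{2001} \approx 3.3578$)
$\frac{8905}{m} = \frac{8905}{\frac{6719}{2001}} = 8905 \cdot \frac{2001}{6719} = \frac{17818905}{6719}$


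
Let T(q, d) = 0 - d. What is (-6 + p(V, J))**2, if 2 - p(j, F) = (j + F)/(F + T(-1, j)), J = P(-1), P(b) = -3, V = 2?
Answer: 441/25 ≈ 17.640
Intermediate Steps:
J = -3
T(q, d) = -d
p(j, F) = 2 - (F + j)/(F - j) (p(j, F) = 2 - (j + F)/(F - j) = 2 - (F + j)/(F - j))
(-6 + p(V, J))**2 = (-6 + (-3 - 3*2)/(-3 - 1*2))**2 = (-6 + (-3 - 6)/(-3 - 2))**2 = (-6 - 9/(-5))**2 = (-6 - 1/5*(-9))**2 = (-6 + 9/5)**2 = (-21/5)**2 = 441/25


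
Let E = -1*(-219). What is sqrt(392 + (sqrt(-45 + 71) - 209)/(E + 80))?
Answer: sqrt(34982701 + 299*sqrt(26))/299 ≈ 19.782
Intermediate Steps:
E = 219
sqrt(392 + (sqrt(-45 + 71) - 209)/(E + 80)) = sqrt(392 + (sqrt(-45 + 71) - 209)/(219 + 80)) = sqrt(392 + (sqrt(26) - 209)/299) = sqrt(392 + (-209 + sqrt(26))*(1/299)) = sqrt(392 + (-209/299 + sqrt(26)/299)) = sqrt(116999/299 + sqrt(26)/299)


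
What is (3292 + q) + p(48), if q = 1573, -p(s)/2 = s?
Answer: 4769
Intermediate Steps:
p(s) = -2*s
(3292 + q) + p(48) = (3292 + 1573) - 2*48 = 4865 - 96 = 4769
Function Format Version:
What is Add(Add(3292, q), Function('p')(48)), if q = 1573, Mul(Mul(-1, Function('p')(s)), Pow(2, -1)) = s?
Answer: 4769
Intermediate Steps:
Function('p')(s) = Mul(-2, s)
Add(Add(3292, q), Function('p')(48)) = Add(Add(3292, 1573), Mul(-2, 48)) = Add(4865, -96) = 4769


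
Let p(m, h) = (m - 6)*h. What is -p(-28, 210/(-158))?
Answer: -3570/79 ≈ -45.190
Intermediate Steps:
p(m, h) = h*(-6 + m) (p(m, h) = (-6 + m)*h = h*(-6 + m))
-p(-28, 210/(-158)) = -210/(-158)*(-6 - 28) = -210*(-1/158)*(-34) = -(-105)*(-34)/79 = -1*3570/79 = -3570/79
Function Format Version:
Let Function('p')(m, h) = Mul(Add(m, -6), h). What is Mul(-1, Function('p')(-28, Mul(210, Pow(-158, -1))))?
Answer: Rational(-3570, 79) ≈ -45.190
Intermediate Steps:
Function('p')(m, h) = Mul(h, Add(-6, m)) (Function('p')(m, h) = Mul(Add(-6, m), h) = Mul(h, Add(-6, m)))
Mul(-1, Function('p')(-28, Mul(210, Pow(-158, -1)))) = Mul(-1, Mul(Mul(210, Pow(-158, -1)), Add(-6, -28))) = Mul(-1, Mul(Mul(210, Rational(-1, 158)), -34)) = Mul(-1, Mul(Rational(-105, 79), -34)) = Mul(-1, Rational(3570, 79)) = Rational(-3570, 79)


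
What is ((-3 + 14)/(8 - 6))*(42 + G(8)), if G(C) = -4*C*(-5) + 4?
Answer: 1133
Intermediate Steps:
G(C) = 4 + 20*C (G(C) = -(-20)*C + 4 = 20*C + 4 = 4 + 20*C)
((-3 + 14)/(8 - 6))*(42 + G(8)) = ((-3 + 14)/(8 - 6))*(42 + (4 + 20*8)) = (11/2)*(42 + (4 + 160)) = (11*(½))*(42 + 164) = (11/2)*206 = 1133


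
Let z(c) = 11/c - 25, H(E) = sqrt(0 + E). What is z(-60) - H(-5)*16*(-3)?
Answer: -1511/60 + 48*I*sqrt(5) ≈ -25.183 + 107.33*I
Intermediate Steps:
H(E) = sqrt(E)
z(c) = -25 + 11/c
z(-60) - H(-5)*16*(-3) = (-25 + 11/(-60)) - sqrt(-5)*16*(-3) = (-25 + 11*(-1/60)) - (I*sqrt(5))*16*(-3) = (-25 - 11/60) - 16*I*sqrt(5)*(-3) = -1511/60 - (-48)*I*sqrt(5) = -1511/60 + 48*I*sqrt(5)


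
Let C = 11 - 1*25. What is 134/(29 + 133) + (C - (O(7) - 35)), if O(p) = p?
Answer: 1201/81 ≈ 14.827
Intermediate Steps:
C = -14 (C = 11 - 25 = -14)
134/(29 + 133) + (C - (O(7) - 35)) = 134/(29 + 133) + (-14 - (7 - 35)) = 134/162 + (-14 - 1*(-28)) = 134*(1/162) + (-14 + 28) = 67/81 + 14 = 1201/81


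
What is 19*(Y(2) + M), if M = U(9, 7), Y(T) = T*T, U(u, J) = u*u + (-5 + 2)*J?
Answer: 1216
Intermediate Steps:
U(u, J) = u**2 - 3*J
Y(T) = T**2
M = 60 (M = 9**2 - 3*7 = 81 - 21 = 60)
19*(Y(2) + M) = 19*(2**2 + 60) = 19*(4 + 60) = 19*64 = 1216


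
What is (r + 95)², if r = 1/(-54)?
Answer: 26306641/2916 ≈ 9021.5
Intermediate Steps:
r = -1/54 ≈ -0.018519
(r + 95)² = (-1/54 + 95)² = (5129/54)² = 26306641/2916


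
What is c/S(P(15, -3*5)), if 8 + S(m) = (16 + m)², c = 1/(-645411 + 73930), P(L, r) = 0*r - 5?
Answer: -1/64577353 ≈ -1.5485e-8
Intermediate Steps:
P(L, r) = -5 (P(L, r) = 0 - 5 = -5)
c = -1/571481 (c = 1/(-571481) = -1/571481 ≈ -1.7498e-6)
S(m) = -8 + (16 + m)²
c/S(P(15, -3*5)) = -1/(571481*(-8 + (16 - 5)²)) = -1/(571481*(-8 + 11²)) = -1/(571481*(-8 + 121)) = -1/571481/113 = -1/571481*1/113 = -1/64577353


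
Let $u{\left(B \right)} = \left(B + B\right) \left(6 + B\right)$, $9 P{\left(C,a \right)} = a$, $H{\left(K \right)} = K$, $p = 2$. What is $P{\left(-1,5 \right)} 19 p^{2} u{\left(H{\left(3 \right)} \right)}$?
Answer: $2280$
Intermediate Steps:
$P{\left(C,a \right)} = \frac{a}{9}$
$u{\left(B \right)} = 2 B \left(6 + B\right)$
$P{\left(-1,5 \right)} 19 p^{2} u{\left(H{\left(3 \right)} \right)} = \frac{1}{9} \cdot 5 \cdot 19 \cdot 2^{2} \cdot 2 \cdot 3 \left(6 + 3\right) = \frac{5}{9} \cdot 19 \cdot 4 \cdot 2 \cdot 3 \cdot 9 = \frac{95 \cdot 4 \cdot 54}{9} = \frac{95}{9} \cdot 216 = 2280$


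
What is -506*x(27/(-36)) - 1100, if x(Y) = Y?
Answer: -1441/2 ≈ -720.50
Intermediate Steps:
-506*x(27/(-36)) - 1100 = -13662/(-36) - 1100 = -13662*(-1)/36 - 1100 = -506*(-3/4) - 1100 = 759/2 - 1100 = -1441/2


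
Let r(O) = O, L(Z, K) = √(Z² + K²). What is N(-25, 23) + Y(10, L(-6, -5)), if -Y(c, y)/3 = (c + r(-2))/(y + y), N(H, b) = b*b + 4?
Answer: 533 - 12*√61/61 ≈ 531.46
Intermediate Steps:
L(Z, K) = √(K² + Z²)
N(H, b) = 4 + b² (N(H, b) = b² + 4 = 4 + b²)
Y(c, y) = -3*(-2 + c)/(2*y) (Y(c, y) = -3*(c - 2)/(y + y) = -3*(-2 + c)/(2*y))
N(-25, 23) + Y(10, L(-6, -5)) = (4 + 23²) + 3*(2 - 1*10)/(2*(√((-5)² + (-6)²))) = (4 + 529) + 3*(2 - 10)/(2*(√(25 + 36))) = 533 + (3/2)*(-8)/√61 = 533 + (3/2)*(√61/61)*(-8) = 533 - 12*√61/61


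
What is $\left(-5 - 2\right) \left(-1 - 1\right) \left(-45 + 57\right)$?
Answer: $168$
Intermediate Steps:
$\left(-5 - 2\right) \left(-1 - 1\right) \left(-45 + 57\right) = \left(-7\right) \left(-2\right) 12 = 14 \cdot 12 = 168$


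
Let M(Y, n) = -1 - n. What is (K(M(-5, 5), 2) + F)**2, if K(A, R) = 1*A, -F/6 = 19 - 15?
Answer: 900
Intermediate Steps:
F = -24 (F = -6*(19 - 15) = -6*4 = -24)
K(A, R) = A
(K(M(-5, 5), 2) + F)**2 = ((-1 - 1*5) - 24)**2 = ((-1 - 5) - 24)**2 = (-6 - 24)**2 = (-30)**2 = 900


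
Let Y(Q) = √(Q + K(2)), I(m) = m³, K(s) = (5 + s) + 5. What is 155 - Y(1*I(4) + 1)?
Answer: 155 - √77 ≈ 146.23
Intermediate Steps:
K(s) = 10 + s
Y(Q) = √(12 + Q) (Y(Q) = √(Q + (10 + 2)) = √(Q + 12) = √(12 + Q))
155 - Y(1*I(4) + 1) = 155 - √(12 + (1*4³ + 1)) = 155 - √(12 + (1*64 + 1)) = 155 - √(12 + (64 + 1)) = 155 - √(12 + 65) = 155 - √77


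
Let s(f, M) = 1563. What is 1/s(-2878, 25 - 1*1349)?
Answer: 1/1563 ≈ 0.00063980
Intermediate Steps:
1/s(-2878, 25 - 1*1349) = 1/1563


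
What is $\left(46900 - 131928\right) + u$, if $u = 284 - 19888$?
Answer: $-104632$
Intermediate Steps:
$u = -19604$ ($u = 284 - 19888 = -19604$)
$\left(46900 - 131928\right) + u = \left(46900 - 131928\right) - 19604 = -85028 - 19604 = -104632$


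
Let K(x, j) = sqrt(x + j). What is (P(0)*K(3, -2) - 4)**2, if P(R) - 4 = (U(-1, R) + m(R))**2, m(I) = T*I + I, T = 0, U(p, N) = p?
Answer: 1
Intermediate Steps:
K(x, j) = sqrt(j + x)
m(I) = I (m(I) = 0*I + I = 0 + I = I)
P(R) = 4 + (-1 + R)**2
(P(0)*K(3, -2) - 4)**2 = ((4 + (-1 + 0)**2)*sqrt(-2 + 3) - 4)**2 = ((4 + (-1)**2)*sqrt(1) - 4)**2 = ((4 + 1)*1 - 4)**2 = (5*1 - 4)**2 = (5 - 4)**2 = 1**2 = 1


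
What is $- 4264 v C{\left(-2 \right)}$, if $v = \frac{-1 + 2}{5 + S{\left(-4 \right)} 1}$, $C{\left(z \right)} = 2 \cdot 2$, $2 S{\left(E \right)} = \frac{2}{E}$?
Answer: $- \frac{68224}{19} \approx -3590.7$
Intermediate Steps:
$S{\left(E \right)} = \frac{1}{E}$ ($S{\left(E \right)} = \frac{2 \frac{1}{E}}{2} = \frac{1}{E}$)
$C{\left(z \right)} = 4$
$v = \frac{4}{19}$ ($v = \frac{-1 + 2}{5 + \frac{1}{-4} \cdot 1} = 1 \frac{1}{5 - \frac{1}{4}} = 1 \frac{1}{\frac{19}{4}} = 1 \cdot \frac{4}{19} = \frac{4}{19} \approx 0.21053$)
$- 4264 v C{\left(-2 \right)} = - 4264 \cdot \frac{4}{19} \cdot 4 = \left(-4264\right) \frac{16}{19} = - \frac{68224}{19}$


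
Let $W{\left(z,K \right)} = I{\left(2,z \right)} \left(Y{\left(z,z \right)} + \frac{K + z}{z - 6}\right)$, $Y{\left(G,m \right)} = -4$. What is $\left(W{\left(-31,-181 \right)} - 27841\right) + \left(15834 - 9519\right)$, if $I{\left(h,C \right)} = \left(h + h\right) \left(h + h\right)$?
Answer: $- \frac{795438}{37} \approx -21498.0$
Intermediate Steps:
$I{\left(h,C \right)} = 4 h^{2}$ ($I{\left(h,C \right)} = 2 h 2 h = 4 h^{2}$)
$W{\left(z,K \right)} = -64 + \frac{16 \left(K + z\right)}{-6 + z}$ ($W{\left(z,K \right)} = 4 \cdot 2^{2} \left(-4 + \frac{K + z}{z - 6}\right) = 4 \cdot 4 \left(-4 + \frac{K + z}{-6 + z}\right) = 16 \left(-4 + \frac{K + z}{-6 + z}\right) = -64 + \frac{16 \left(K + z\right)}{-6 + z}$)
$\left(W{\left(-31,-181 \right)} - 27841\right) + \left(15834 - 9519\right) = \left(\frac{16 \left(24 - 181 - -93\right)}{-6 - 31} - 27841\right) + \left(15834 - 9519\right) = \left(\frac{16 \left(24 - 181 + 93\right)}{-37} - 27841\right) + 6315 = \left(16 \left(- \frac{1}{37}\right) \left(-64\right) - 27841\right) + 6315 = \left(\frac{1024}{37} - 27841\right) + 6315 = - \frac{1029093}{37} + 6315 = - \frac{795438}{37}$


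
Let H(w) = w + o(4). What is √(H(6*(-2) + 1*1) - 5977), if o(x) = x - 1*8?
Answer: 2*I*√1498 ≈ 77.408*I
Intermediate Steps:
o(x) = -8 + x (o(x) = x - 8 = -8 + x)
H(w) = -4 + w (H(w) = w + (-8 + 4) = w - 4 = -4 + w)
√(H(6*(-2) + 1*1) - 5977) = √((-4 + (6*(-2) + 1*1)) - 5977) = √((-4 + (-12 + 1)) - 5977) = √((-4 - 11) - 5977) = √(-15 - 5977) = √(-5992) = 2*I*√1498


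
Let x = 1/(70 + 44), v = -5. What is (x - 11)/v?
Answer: 1253/570 ≈ 2.1982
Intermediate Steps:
x = 1/114 ≈ 0.0087719
(x - 11)/v = (1/114 - 11)/(-5) = -1253/114*(-⅕) = 1253/570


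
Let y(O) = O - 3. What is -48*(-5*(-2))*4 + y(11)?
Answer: -1912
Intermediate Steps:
y(O) = -3 + O
-48*(-5*(-2))*4 + y(11) = -48*(-5*(-2))*4 + (-3 + 11) = -480*4 + 8 = -48*40 + 8 = -1920 + 8 = -1912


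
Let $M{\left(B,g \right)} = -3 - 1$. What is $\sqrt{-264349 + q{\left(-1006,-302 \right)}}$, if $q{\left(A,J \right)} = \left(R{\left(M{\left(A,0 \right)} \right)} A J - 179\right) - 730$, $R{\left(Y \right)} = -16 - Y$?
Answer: $i \sqrt{3911002} \approx 1977.6 i$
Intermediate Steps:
$M{\left(B,g \right)} = -4$
$q{\left(A,J \right)} = -909 - 12 A J$ ($q{\left(A,J \right)} = \left(\left(-16 - -4\right) A J - 179\right) - 730 = \left(\left(-16 + 4\right) A J - 179\right) - 730 = \left(- 12 A J - 179\right) - 730 = \left(-179 - 12 A J\right) - 730 = -909 - 12 A J$)
$\sqrt{-264349 + q{\left(-1006,-302 \right)}} = \sqrt{-264349 - \left(909 - -3645744\right)} = \sqrt{-264349 - 3646653} = \sqrt{-3911002} = i \sqrt{3911002}$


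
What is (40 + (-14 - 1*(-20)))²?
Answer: 2116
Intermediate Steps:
(40 + (-14 - 1*(-20)))² = (40 + (-14 + 20))² = (40 + 6)² = 46² = 2116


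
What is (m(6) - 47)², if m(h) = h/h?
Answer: 2116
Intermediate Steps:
m(h) = 1
(m(6) - 47)² = (1 - 47)² = (-46)² = 2116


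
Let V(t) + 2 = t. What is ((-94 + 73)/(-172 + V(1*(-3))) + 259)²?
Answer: 233722944/3481 ≈ 67143.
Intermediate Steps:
V(t) = -2 + t
((-94 + 73)/(-172 + V(1*(-3))) + 259)² = ((-94 + 73)/(-172 + (-2 + 1*(-3))) + 259)² = (-21/(-172 + (-2 - 3)) + 259)² = (-21/(-172 - 5) + 259)² = (-21/(-177) + 259)² = (-21*(-1/177) + 259)² = (7/59 + 259)² = (15288/59)² = 233722944/3481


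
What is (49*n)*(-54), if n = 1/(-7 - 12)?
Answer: 2646/19 ≈ 139.26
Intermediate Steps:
n = -1/19 (n = 1/(-19) = -1/19 ≈ -0.052632)
(49*n)*(-54) = (49*(-1/19))*(-54) = -49/19*(-54) = 2646/19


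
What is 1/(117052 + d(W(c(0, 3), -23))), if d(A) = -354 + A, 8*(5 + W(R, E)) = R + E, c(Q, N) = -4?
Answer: 8/933517 ≈ 8.5697e-6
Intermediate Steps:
W(R, E) = -5 + E/8 + R/8 (W(R, E) = -5 + (R + E)/8 = -5 + (E + R)/8 = -5 + (E/8 + R/8) = -5 + E/8 + R/8)
1/(117052 + d(W(c(0, 3), -23))) = 1/(117052 + (-354 + (-5 + (1/8)*(-23) + (1/8)*(-4)))) = 1/(117052 + (-354 + (-5 - 23/8 - 1/2))) = 1/(117052 + (-354 - 67/8)) = 1/(117052 - 2899/8) = 1/(933517/8) = 8/933517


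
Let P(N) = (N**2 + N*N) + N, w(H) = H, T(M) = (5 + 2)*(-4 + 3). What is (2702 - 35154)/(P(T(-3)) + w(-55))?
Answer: -8113/9 ≈ -901.44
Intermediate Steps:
T(M) = -7 (T(M) = 7*(-1) = -7)
P(N) = N + 2*N**2 (P(N) = (N**2 + N**2) + N = 2*N**2 + N = N + 2*N**2)
(2702 - 35154)/(P(T(-3)) + w(-55)) = (2702 - 35154)/(-7*(1 + 2*(-7)) - 55) = -32452/(-7*(1 - 14) - 55) = -32452/(-7*(-13) - 55) = -32452/(91 - 55) = -32452/36 = -32452*1/36 = -8113/9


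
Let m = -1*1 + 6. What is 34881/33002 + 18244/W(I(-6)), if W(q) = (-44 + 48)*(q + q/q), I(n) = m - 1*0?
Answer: 37682852/49503 ≈ 761.22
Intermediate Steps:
m = 5 (m = -1 + 6 = 5)
I(n) = 5 (I(n) = 5 - 1*0 = 5 + 0 = 5)
W(q) = 4 + 4*q (W(q) = 4*(q + 1) = 4*(1 + q) = 4 + 4*q)
34881/33002 + 18244/W(I(-6)) = 34881/33002 + 18244/(4 + 4*5) = 34881*(1/33002) + 18244/(4 + 20) = 34881/33002 + 18244/24 = 34881/33002 + 18244*(1/24) = 34881/33002 + 4561/6 = 37682852/49503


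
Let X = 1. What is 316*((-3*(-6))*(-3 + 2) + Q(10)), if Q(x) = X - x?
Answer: -8532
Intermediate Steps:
Q(x) = 1 - x
316*((-3*(-6))*(-3 + 2) + Q(10)) = 316*((-3*(-6))*(-3 + 2) + (1 - 1*10)) = 316*(18*(-1) + (1 - 10)) = 316*(-18 - 9) = 316*(-27) = -8532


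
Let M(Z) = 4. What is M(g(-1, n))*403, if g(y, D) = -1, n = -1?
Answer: 1612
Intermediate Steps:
M(g(-1, n))*403 = 4*403 = 1612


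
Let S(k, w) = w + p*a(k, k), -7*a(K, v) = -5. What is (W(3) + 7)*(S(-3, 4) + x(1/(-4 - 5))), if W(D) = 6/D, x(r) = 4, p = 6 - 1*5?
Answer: 549/7 ≈ 78.429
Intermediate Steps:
a(K, v) = 5/7 (a(K, v) = -⅐*(-5) = 5/7)
p = 1 (p = 6 - 5 = 1)
S(k, w) = 5/7 + w (S(k, w) = w + 1*(5/7) = w + 5/7 = 5/7 + w)
(W(3) + 7)*(S(-3, 4) + x(1/(-4 - 5))) = (6/3 + 7)*((5/7 + 4) + 4) = (6*(⅓) + 7)*(33/7 + 4) = (2 + 7)*(61/7) = 9*(61/7) = 549/7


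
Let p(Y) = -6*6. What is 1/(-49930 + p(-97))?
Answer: -1/49966 ≈ -2.0014e-5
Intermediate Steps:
p(Y) = -36
1/(-49930 + p(-97)) = 1/(-49930 - 36) = 1/(-49966) = -1/49966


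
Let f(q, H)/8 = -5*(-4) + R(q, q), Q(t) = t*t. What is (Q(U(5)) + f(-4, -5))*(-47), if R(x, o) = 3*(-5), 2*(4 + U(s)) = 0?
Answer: -2632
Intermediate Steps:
U(s) = -4 (U(s) = -4 + (½)*0 = -4 + 0 = -4)
Q(t) = t²
R(x, o) = -15
f(q, H) = 40 (f(q, H) = 8*(-5*(-4) - 15) = 8*(20 - 15) = 8*5 = 40)
(Q(U(5)) + f(-4, -5))*(-47) = ((-4)² + 40)*(-47) = (16 + 40)*(-47) = 56*(-47) = -2632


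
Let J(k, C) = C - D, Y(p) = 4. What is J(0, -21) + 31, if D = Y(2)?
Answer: 6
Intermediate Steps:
D = 4
J(k, C) = -4 + C (J(k, C) = C - 1*4 = C - 4 = -4 + C)
J(0, -21) + 31 = (-4 - 21) + 31 = -25 + 31 = 6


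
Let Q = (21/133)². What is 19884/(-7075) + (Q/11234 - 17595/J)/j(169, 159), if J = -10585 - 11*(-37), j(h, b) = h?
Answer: -34550231255259978/12338353972310275 ≈ -2.8002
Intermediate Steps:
Q = 9/361 (Q = (21*(1/133))² = (3/19)² = 9/361 ≈ 0.024931)
J = -10178 (J = -10585 - 1*(-407) = -10585 + 407 = -10178)
19884/(-7075) + (Q/11234 - 17595/J)/j(169, 159) = 19884/(-7075) + ((9/361)/11234 - 17595/(-10178))/169 = 19884*(-1/7075) + ((9/361)*(1/11234) - 17595*(-1/10178))*(1/169) = -19884/7075 + (9/4055474 + 17595/10178)*(1/169) = -19884/7075 + (17839039158/10319153593)*(1/169) = -19884/7075 + 17839039158/1743936957217 = -34550231255259978/12338353972310275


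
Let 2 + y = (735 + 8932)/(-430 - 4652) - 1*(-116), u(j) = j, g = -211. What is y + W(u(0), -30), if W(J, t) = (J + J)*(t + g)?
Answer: 81383/726 ≈ 112.10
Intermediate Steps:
W(J, t) = 2*J*(-211 + t) (W(J, t) = (J + J)*(t - 211) = (2*J)*(-211 + t) = 2*J*(-211 + t))
y = 81383/726 (y = -2 + ((735 + 8932)/(-430 - 4652) - 1*(-116)) = -2 + (9667/(-5082) + 116) = -2 + (9667*(-1/5082) + 116) = -2 + (-1381/726 + 116) = -2 + 82835/726 = 81383/726 ≈ 112.10)
y + W(u(0), -30) = 81383/726 + 2*0*(-211 - 30) = 81383/726 + 2*0*(-241) = 81383/726 + 0 = 81383/726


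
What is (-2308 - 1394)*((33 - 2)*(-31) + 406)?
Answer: 2054610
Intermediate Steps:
(-2308 - 1394)*((33 - 2)*(-31) + 406) = -3702*(31*(-31) + 406) = -3702*(-961 + 406) = -3702*(-555) = 2054610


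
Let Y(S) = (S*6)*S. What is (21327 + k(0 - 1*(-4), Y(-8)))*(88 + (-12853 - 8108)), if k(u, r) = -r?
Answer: -437143239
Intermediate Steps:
Y(S) = 6*S² (Y(S) = (6*S)*S = 6*S²)
(21327 + k(0 - 1*(-4), Y(-8)))*(88 + (-12853 - 8108)) = (21327 - 6*(-8)²)*(88 + (-12853 - 8108)) = (21327 - 6*64)*(88 - 20961) = (21327 - 1*384)*(-20873) = (21327 - 384)*(-20873) = 20943*(-20873) = -437143239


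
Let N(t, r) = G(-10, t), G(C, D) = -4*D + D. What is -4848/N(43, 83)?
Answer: 1616/43 ≈ 37.581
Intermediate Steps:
G(C, D) = -3*D
N(t, r) = -3*t
-4848/N(43, 83) = -4848/((-3*43)) = -4848/(-129) = -4848*(-1/129) = 1616/43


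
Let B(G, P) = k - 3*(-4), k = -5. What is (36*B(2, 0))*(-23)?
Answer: -5796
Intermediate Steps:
B(G, P) = 7 (B(G, P) = -5 - 3*(-4) = -5 + 12 = 7)
(36*B(2, 0))*(-23) = (36*7)*(-23) = 252*(-23) = -5796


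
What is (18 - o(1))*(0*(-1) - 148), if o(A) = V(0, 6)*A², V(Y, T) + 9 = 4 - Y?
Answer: -3404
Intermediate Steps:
V(Y, T) = -5 - Y (V(Y, T) = -9 + (4 - Y) = -5 - Y)
o(A) = -5*A² (o(A) = (-5 - 1*0)*A² = (-5 + 0)*A² = -5*A²)
(18 - o(1))*(0*(-1) - 148) = (18 - (-5)*1²)*(0*(-1) - 148) = (18 - (-5))*(0 - 148) = (18 - 1*(-5))*(-148) = (18 + 5)*(-148) = 23*(-148) = -3404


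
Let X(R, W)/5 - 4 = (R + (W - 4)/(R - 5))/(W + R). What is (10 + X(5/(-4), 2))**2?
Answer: 14161/25 ≈ 566.44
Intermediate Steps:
X(R, W) = 20 + 5*(R + (-4 + W)/(-5 + R))/(R + W) (X(R, W) = 20 + 5*((R + (W - 4)/(R - 5))/(W + R)) = 20 + 5*((R + (-4 + W)/(-5 + R))/(R + W)) = 20 + 5*(R + (-4 + W)/(-5 + R))/(R + W))
(10 + X(5/(-4), 2))**2 = (10 + 5*(-4 - 125/(-4) - 19*2 + 5*(5/(-4))**2 + 4*(5/(-4))*2)/((5/(-4))**2 - 25/(-4) - 5*2 + (5/(-4))*2))**2 = (10 + 5*(-4 - 125*(-1)/4 - 38 + 5*(5*(-1/4))**2 + 4*(5*(-1/4))*2)/((5*(-1/4))**2 - 25*(-1)/4 - 10 + (5*(-1/4))*2))**2 = (10 + 5*(-4 - 25*(-5/4) - 38 + 5*(-5/4)**2 + 4*(-5/4)*2)/((-5/4)**2 - 5*(-5/4) - 10 - 5/4*2))**2 = (10 + 5*(-4 + 125/4 - 38 + 5*(25/16) - 10)/(25/16 + 25/4 - 10 - 5/2))**2 = (10 + 5*(-4 + 125/4 - 38 + 125/16 - 10)/(-75/16))**2 = (10 + 5*(-16/75)*(-207/16))**2 = (10 + 69/5)**2 = (119/5)**2 = 14161/25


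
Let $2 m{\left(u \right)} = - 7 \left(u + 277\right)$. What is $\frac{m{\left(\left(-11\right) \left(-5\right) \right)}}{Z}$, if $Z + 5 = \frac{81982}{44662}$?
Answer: $\frac{12974311}{35332} \approx 367.21$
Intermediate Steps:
$m{\left(u \right)} = - \frac{1939}{2} - \frac{7 u}{2}$ ($m{\left(u \right)} = \frac{\left(-7\right) \left(u + 277\right)}{2} = \frac{\left(-7\right) \left(277 + u\right)}{2} = \frac{-1939 - 7 u}{2} = - \frac{1939}{2} - \frac{7 u}{2}$)
$Z = - \frac{70664}{22331}$ ($Z = -5 + \frac{81982}{44662} = -5 + 81982 \cdot \frac{1}{44662} = -5 + \frac{40991}{22331} = - \frac{70664}{22331} \approx -3.1644$)
$\frac{m{\left(\left(-11\right) \left(-5\right) \right)}}{Z} = \frac{- \frac{1939}{2} - \frac{7 \left(\left(-11\right) \left(-5\right)\right)}{2}}{- \frac{70664}{22331}} = \left(- \frac{1939}{2} - \frac{385}{2}\right) \left(- \frac{22331}{70664}\right) = \left(-1162\right) \left(- \frac{22331}{70664}\right) = \frac{12974311}{35332}$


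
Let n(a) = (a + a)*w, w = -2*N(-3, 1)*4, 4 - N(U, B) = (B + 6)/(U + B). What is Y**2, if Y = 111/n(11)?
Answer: 1369/193600 ≈ 0.0070713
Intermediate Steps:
N(U, B) = 4 - (6 + B)/(B + U) (N(U, B) = 4 - (B + 6)/(U + B) = 4 - (6 + B)/(B + U))
w = -60 (w = -2*(-6 + 3*1 + 4*(-3))/(1 - 3)*4 = -2*(-6 + 3 - 12)/(-2)*4 = -(-1)*(-15)*4 = -2*15/2*4 = -15*4 = -60)
n(a) = -120*a (n(a) = (a + a)*(-60) = (2*a)*(-60) = -120*a)
Y = -37/440 (Y = 111/((-120*11)) = 111/(-1320) = 111*(-1/1320) = -37/440 ≈ -0.084091)
Y**2 = (-37/440)**2 = 1369/193600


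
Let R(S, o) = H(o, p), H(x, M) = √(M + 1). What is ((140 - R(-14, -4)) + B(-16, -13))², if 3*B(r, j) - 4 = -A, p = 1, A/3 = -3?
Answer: 187507/9 - 866*√2/3 ≈ 20426.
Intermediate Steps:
A = -9 (A = 3*(-3) = -9)
H(x, M) = √(1 + M)
R(S, o) = √2 (R(S, o) = √(1 + 1) = √2)
B(r, j) = 13/3 (B(r, j) = 4/3 + (-1*(-9))/3 = 4/3 + (⅓)*9 = 4/3 + 3 = 13/3)
((140 - R(-14, -4)) + B(-16, -13))² = ((140 - √2) + 13/3)² = (433/3 - √2)²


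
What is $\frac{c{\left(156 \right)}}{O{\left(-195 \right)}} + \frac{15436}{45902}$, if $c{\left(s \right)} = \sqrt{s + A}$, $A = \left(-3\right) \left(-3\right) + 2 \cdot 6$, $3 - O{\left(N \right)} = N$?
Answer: $\frac{7718}{22951} + \frac{\sqrt{177}}{198} \approx 0.40347$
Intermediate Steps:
$O{\left(N \right)} = 3 - N$
$A = 21$ ($A = 9 + 12 = 21$)
$c{\left(s \right)} = \sqrt{21 + s}$ ($c{\left(s \right)} = \sqrt{s + 21} = \sqrt{21 + s}$)
$\frac{c{\left(156 \right)}}{O{\left(-195 \right)}} + \frac{15436}{45902} = \frac{\sqrt{21 + 156}}{3 - -195} + \frac{15436}{45902} = \frac{\sqrt{177}}{3 + 195} + 15436 \cdot \frac{1}{45902} = \frac{\sqrt{177}}{198} + \frac{7718}{22951} = \frac{7718}{22951} + \frac{\sqrt{177}}{198}$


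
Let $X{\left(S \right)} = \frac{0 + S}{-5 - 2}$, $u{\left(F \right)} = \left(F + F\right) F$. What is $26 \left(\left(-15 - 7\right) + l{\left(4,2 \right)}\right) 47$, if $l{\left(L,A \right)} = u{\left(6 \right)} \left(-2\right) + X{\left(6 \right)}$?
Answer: $- \frac{1427296}{7} \approx -2.039 \cdot 10^{5}$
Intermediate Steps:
$u{\left(F \right)} = 2 F^{2}$ ($u{\left(F \right)} = 2 F F = 2 F^{2}$)
$X{\left(S \right)} = - \frac{S}{7}$ ($X{\left(S \right)} = \frac{S}{-7} = S \left(- \frac{1}{7}\right) = - \frac{S}{7}$)
$l{\left(L,A \right)} = - \frac{1014}{7}$ ($l{\left(L,A \right)} = 2 \cdot 6^{2} \left(-2\right) - \frac{6}{7} = 2 \cdot 36 \left(-2\right) - \frac{6}{7} = 72 \left(-2\right) - \frac{6}{7} = -144 - \frac{6}{7} = - \frac{1014}{7}$)
$26 \left(\left(-15 - 7\right) + l{\left(4,2 \right)}\right) 47 = 26 \left(\left(-15 - 7\right) - \frac{1014}{7}\right) 47 = 26 \left(-22 - \frac{1014}{7}\right) 47 = 26 \left(- \frac{1168}{7}\right) 47 = \left(- \frac{30368}{7}\right) 47 = - \frac{1427296}{7}$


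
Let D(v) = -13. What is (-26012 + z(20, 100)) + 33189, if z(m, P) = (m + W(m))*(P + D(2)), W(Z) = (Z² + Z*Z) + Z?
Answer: 80257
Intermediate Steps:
W(Z) = Z + 2*Z² (W(Z) = (Z² + Z²) + Z = 2*Z² + Z = Z + 2*Z²)
z(m, P) = (-13 + P)*(m + m*(1 + 2*m)) (z(m, P) = (m + m*(1 + 2*m))*(P - 13) = (m + m*(1 + 2*m))*(-13 + P) = (-13 + P)*(m + m*(1 + 2*m)))
(-26012 + z(20, 100)) + 33189 = (-26012 + 2*20*(-13 + 100 - 13*20 + 100*20)) + 33189 = (-26012 + 2*20*(-13 + 100 - 260 + 2000)) + 33189 = (-26012 + 2*20*1827) + 33189 = (-26012 + 73080) + 33189 = 47068 + 33189 = 80257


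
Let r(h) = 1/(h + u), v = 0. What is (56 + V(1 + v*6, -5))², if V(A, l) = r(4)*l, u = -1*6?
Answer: 13689/4 ≈ 3422.3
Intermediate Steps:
u = -6
r(h) = 1/(-6 + h) (r(h) = 1/(h - 6) = 1/(-6 + h))
V(A, l) = -l/2 (V(A, l) = l/(-6 + 4) = l/(-2) = -l/2)
(56 + V(1 + v*6, -5))² = (56 - ½*(-5))² = (56 + 5/2)² = (117/2)² = 13689/4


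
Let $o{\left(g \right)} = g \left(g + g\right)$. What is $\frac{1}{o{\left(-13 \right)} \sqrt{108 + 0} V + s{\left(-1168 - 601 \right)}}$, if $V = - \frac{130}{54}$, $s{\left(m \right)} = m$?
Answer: $\frac{47763}{1846230853} - \frac{131820 \sqrt{3}}{1846230853} \approx -9.7797 \cdot 10^{-5}$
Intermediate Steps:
$o{\left(g \right)} = 2 g^{2}$ ($o{\left(g \right)} = g 2 g = 2 g^{2}$)
$V = - \frac{65}{27}$ ($V = \left(-130\right) \frac{1}{54} = - \frac{65}{27} \approx -2.4074$)
$\frac{1}{o{\left(-13 \right)} \sqrt{108 + 0} V + s{\left(-1168 - 601 \right)}} = \frac{1}{2 \left(-13\right)^{2} \sqrt{108 + 0} \left(- \frac{65}{27}\right) - 1769} = \frac{1}{2 \cdot 169 \sqrt{108} \left(- \frac{65}{27}\right) - 1769} = \frac{1}{338 \cdot 6 \sqrt{3} \left(- \frac{65}{27}\right) - 1769} = \frac{1}{2028 \sqrt{3} \left(- \frac{65}{27}\right) - 1769} = \frac{1}{- \frac{43940 \sqrt{3}}{9} - 1769} = \frac{1}{-1769 - \frac{43940 \sqrt{3}}{9}}$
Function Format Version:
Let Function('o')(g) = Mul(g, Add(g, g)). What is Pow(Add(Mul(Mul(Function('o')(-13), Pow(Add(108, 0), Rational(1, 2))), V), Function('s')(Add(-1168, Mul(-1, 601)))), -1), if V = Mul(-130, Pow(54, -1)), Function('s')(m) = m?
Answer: Add(Rational(47763, 1846230853), Mul(Rational(-131820, 1846230853), Pow(3, Rational(1, 2)))) ≈ -9.7797e-5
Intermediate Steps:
Function('o')(g) = Mul(2, Pow(g, 2)) (Function('o')(g) = Mul(g, Mul(2, g)) = Mul(2, Pow(g, 2)))
V = Rational(-65, 27) (V = Mul(-130, Rational(1, 54)) = Rational(-65, 27) ≈ -2.4074)
Pow(Add(Mul(Mul(Function('o')(-13), Pow(Add(108, 0), Rational(1, 2))), V), Function('s')(Add(-1168, Mul(-1, 601)))), -1) = Pow(Add(Mul(Mul(Mul(2, Pow(-13, 2)), Pow(Add(108, 0), Rational(1, 2))), Rational(-65, 27)), Add(-1168, Mul(-1, 601))), -1) = Pow(Add(Mul(Mul(Mul(2, 169), Pow(108, Rational(1, 2))), Rational(-65, 27)), Add(-1168, -601)), -1) = Pow(Add(Mul(Mul(338, Mul(6, Pow(3, Rational(1, 2)))), Rational(-65, 27)), -1769), -1) = Pow(Add(Mul(Mul(2028, Pow(3, Rational(1, 2))), Rational(-65, 27)), -1769), -1) = Pow(Add(Mul(Rational(-43940, 9), Pow(3, Rational(1, 2))), -1769), -1) = Pow(Add(-1769, Mul(Rational(-43940, 9), Pow(3, Rational(1, 2)))), -1)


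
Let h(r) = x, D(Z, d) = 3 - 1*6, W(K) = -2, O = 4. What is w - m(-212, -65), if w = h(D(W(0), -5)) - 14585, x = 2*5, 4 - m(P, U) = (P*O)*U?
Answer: 40541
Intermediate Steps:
m(P, U) = 4 - 4*P*U (m(P, U) = 4 - P*4*U = 4 - 4*P*U)
D(Z, d) = -3 (D(Z, d) = 3 - 6 = -3)
x = 10
h(r) = 10
w = -14575 (w = 10 - 14585 = -14575)
w - m(-212, -65) = -14575 - (4 - 4*(-212)*(-65)) = -14575 - (4 - 55120) = -14575 - 1*(-55116) = -14575 + 55116 = 40541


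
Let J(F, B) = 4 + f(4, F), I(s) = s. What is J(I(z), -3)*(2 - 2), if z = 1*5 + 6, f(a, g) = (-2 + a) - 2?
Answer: 0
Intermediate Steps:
f(a, g) = -4 + a
z = 11 (z = 5 + 6 = 11)
J(F, B) = 4 (J(F, B) = 4 + (-4 + 4) = 4 + 0 = 4)
J(I(z), -3)*(2 - 2) = 4*(2 - 2) = 4*0 = 0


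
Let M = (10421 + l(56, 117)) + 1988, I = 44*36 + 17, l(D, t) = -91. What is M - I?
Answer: 10717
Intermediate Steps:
I = 1601 (I = 1584 + 17 = 1601)
M = 12318 (M = (10421 - 91) + 1988 = 10330 + 1988 = 12318)
M - I = 12318 - 1*1601 = 12318 - 1601 = 10717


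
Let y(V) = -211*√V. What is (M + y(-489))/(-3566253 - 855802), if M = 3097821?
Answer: -3097821/4422055 + 211*I*√489/4422055 ≈ -0.70054 + 0.0010551*I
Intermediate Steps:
(M + y(-489))/(-3566253 - 855802) = (3097821 - 211*I*√489)/(-3566253 - 855802) = (3097821 - 211*I*√489)/(-4422055) = (3097821 - 211*I*√489)*(-1/4422055) = -3097821/4422055 + 211*I*√489/4422055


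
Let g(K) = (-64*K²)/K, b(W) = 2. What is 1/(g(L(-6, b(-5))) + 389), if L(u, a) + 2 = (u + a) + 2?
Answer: 1/645 ≈ 0.0015504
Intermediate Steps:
L(u, a) = a + u (L(u, a) = -2 + ((u + a) + 2) = -2 + ((a + u) + 2) = -2 + (2 + a + u) = a + u)
g(K) = -64*K
1/(g(L(-6, b(-5))) + 389) = 1/(-64*(2 - 6) + 389) = 1/(-64*(-4) + 389) = 1/(256 + 389) = 1/645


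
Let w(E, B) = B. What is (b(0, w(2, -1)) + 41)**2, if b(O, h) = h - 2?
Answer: 1444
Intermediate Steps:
b(O, h) = -2 + h
(b(0, w(2, -1)) + 41)**2 = ((-2 - 1) + 41)**2 = (-3 + 41)**2 = 38**2 = 1444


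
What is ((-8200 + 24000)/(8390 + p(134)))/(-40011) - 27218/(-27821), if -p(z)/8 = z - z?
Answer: 913643317742/933929520009 ≈ 0.97828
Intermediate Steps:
p(z) = 0 (p(z) = -8*(z - z) = -8*0 = 0)
((-8200 + 24000)/(8390 + p(134)))/(-40011) - 27218/(-27821) = ((-8200 + 24000)/(8390 + 0))/(-40011) - 27218/(-27821) = (15800/8390)*(-1/40011) - 27218*(-1/27821) = (15800*(1/8390))*(-1/40011) + 27218/27821 = (1580/839)*(-1/40011) + 27218/27821 = -1580/33569229 + 27218/27821 = 913643317742/933929520009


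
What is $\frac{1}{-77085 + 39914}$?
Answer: $- \frac{1}{37171} \approx -2.6903 \cdot 10^{-5}$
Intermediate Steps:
$\frac{1}{-77085 + 39914} = \frac{1}{-37171} = - \frac{1}{37171}$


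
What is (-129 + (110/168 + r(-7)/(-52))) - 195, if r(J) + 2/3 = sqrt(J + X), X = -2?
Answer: -117693/364 - 3*I/52 ≈ -323.33 - 0.057692*I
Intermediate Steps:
r(J) = -2/3 + sqrt(-2 + J) (r(J) = -2/3 + sqrt(J - 2) = -2/3 + sqrt(-2 + J))
(-129 + (110/168 + r(-7)/(-52))) - 195 = (-129 + (110/168 + (-2/3 + sqrt(-2 - 7))/(-52))) - 195 = (-129 + (110*(1/168) + (-2/3 + sqrt(-9))*(-1/52))) - 195 = (-129 + (55/84 + (-2/3 + 3*I)*(-1/52))) - 195 = (-129 + (55/84 + (1/78 - 3*I/52))) - 195 = (-129 + (243/364 - 3*I/52)) - 195 = (-46713/364 - 3*I/52) - 195 = -117693/364 - 3*I/52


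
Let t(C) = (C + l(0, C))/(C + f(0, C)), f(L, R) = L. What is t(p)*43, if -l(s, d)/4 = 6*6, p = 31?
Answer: -4859/31 ≈ -156.74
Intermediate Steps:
l(s, d) = -144 (l(s, d) = -24*6 = -4*36 = -144)
t(C) = (-144 + C)/C (t(C) = (C - 144)/(C + 0) = (-144 + C)/C)
t(p)*43 = ((-144 + 31)/31)*43 = ((1/31)*(-113))*43 = -113/31*43 = -4859/31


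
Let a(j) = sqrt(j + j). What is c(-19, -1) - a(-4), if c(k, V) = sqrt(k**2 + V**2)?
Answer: sqrt(362) - 2*I*sqrt(2) ≈ 19.026 - 2.8284*I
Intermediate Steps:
c(k, V) = sqrt(V**2 + k**2)
a(j) = sqrt(2)*sqrt(j) (a(j) = sqrt(2*j) = sqrt(2)*sqrt(j))
c(-19, -1) - a(-4) = sqrt((-1)**2 + (-19)**2) - sqrt(2)*sqrt(-4) = sqrt(1 + 361) - sqrt(2)*2*I = sqrt(362) - 2*I*sqrt(2)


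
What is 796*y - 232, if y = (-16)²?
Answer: 203544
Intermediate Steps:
y = 256
796*y - 232 = 796*256 - 232 = 203776 - 232 = 203544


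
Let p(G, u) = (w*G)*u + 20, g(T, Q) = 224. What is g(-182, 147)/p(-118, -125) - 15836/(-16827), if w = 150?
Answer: 4380154496/4653759255 ≈ 0.94121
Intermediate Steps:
p(G, u) = 20 + 150*G*u (p(G, u) = (150*G)*u + 20 = 150*G*u + 20 = 20 + 150*G*u)
g(-182, 147)/p(-118, -125) - 15836/(-16827) = 224/(20 + 150*(-118)*(-125)) - 15836/(-16827) = 224/(20 + 2212500) - 15836*(-1/16827) = 224/2212520 + 15836/16827 = 224*(1/2212520) + 15836/16827 = 28/276565 + 15836/16827 = 4380154496/4653759255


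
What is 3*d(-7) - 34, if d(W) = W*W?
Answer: 113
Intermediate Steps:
d(W) = W²
3*d(-7) - 34 = 3*(-7)² - 34 = 3*49 - 34 = 147 - 34 = 113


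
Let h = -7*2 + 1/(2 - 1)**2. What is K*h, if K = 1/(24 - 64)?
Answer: 13/40 ≈ 0.32500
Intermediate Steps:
h = -13 (h = -14 + 1/1**2 = -14 + 1/1 = -14 + 1*1 = -14 + 1 = -13)
K = -1/40 (K = 1/(-40) = -1/40 ≈ -0.025000)
K*h = -1/40*(-13) = 13/40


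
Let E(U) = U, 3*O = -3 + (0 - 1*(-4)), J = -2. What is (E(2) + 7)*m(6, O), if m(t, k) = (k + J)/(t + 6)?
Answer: -5/4 ≈ -1.2500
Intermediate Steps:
O = ⅓ (O = (-3 + (0 - 1*(-4)))/3 = (-3 + (0 + 4))/3 = (-3 + 4)/3 = (⅓)*1 = ⅓ ≈ 0.33333)
m(t, k) = (-2 + k)/(6 + t) (m(t, k) = (k - 2)/(t + 6) = (-2 + k)/(6 + t))
(E(2) + 7)*m(6, O) = (2 + 7)*((-2 + ⅓)/(6 + 6)) = 9*(-5/3/12) = 9*((1/12)*(-5/3)) = 9*(-5/36) = -5/4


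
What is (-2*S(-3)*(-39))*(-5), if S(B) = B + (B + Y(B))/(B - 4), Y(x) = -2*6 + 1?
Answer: 390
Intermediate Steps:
Y(x) = -11 (Y(x) = -12 + 1 = -11)
S(B) = B + (-11 + B)/(-4 + B) (S(B) = B + (B - 11)/(B - 4) = B + (-11 + B)/(-4 + B))
(-2*S(-3)*(-39))*(-5) = (-2*(-11 + (-3)**2 - 3*(-3))/(-4 - 3)*(-39))*(-5) = (-2*(-11 + 9 + 9)/(-7)*(-39))*(-5) = (-(-2)*7/7*(-39))*(-5) = (-2*(-1)*(-39))*(-5) = (2*(-39))*(-5) = -78*(-5) = 390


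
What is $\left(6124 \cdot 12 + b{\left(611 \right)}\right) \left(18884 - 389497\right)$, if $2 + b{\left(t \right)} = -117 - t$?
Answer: $-26965060654$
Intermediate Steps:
$b{\left(t \right)} = -119 - t$ ($b{\left(t \right)} = -2 - \left(117 + t\right) = -119 - t$)
$\left(6124 \cdot 12 + b{\left(611 \right)}\right) \left(18884 - 389497\right) = \left(6124 \cdot 12 - 730\right) \left(18884 - 389497\right) = \left(73488 - 730\right) \left(-370613\right) = 72758 \left(-370613\right) = -26965060654$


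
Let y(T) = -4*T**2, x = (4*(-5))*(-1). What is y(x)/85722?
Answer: -800/42861 ≈ -0.018665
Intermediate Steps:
x = 20 (x = -20*(-1) = 20)
y(x)/85722 = -4*20**2/85722 = -4*400*(1/85722) = -1600*1/85722 = -800/42861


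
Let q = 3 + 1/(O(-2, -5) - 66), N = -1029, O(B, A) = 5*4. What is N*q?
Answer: -140973/46 ≈ -3064.6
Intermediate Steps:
O(B, A) = 20
q = 137/46 (q = 3 + 1/(20 - 66) = 3 + 1/(-46) = 3 - 1/46 = 137/46 ≈ 2.9783)
N*q = -1029*137/46 = -140973/46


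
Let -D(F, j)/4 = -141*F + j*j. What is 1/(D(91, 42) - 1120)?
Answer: 1/43148 ≈ 2.3176e-5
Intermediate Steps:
D(F, j) = -4*j**2 + 564*F (D(F, j) = -4*(-141*F + j*j) = -4*(-141*F + j**2) = -4*(j**2 - 141*F) = -4*j**2 + 564*F)
1/(D(91, 42) - 1120) = 1/((-4*42**2 + 564*91) - 1120) = 1/((-4*1764 + 51324) - 1120) = 1/((-7056 + 51324) - 1120) = 1/(44268 - 1120) = 1/43148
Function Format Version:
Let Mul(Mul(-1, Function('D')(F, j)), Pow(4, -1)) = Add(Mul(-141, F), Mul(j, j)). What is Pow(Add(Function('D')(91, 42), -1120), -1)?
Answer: Rational(1, 43148) ≈ 2.3176e-5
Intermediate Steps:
Function('D')(F, j) = Add(Mul(-4, Pow(j, 2)), Mul(564, F)) (Function('D')(F, j) = Mul(-4, Add(Mul(-141, F), Mul(j, j))) = Mul(-4, Add(Mul(-141, F), Pow(j, 2))) = Mul(-4, Add(Pow(j, 2), Mul(-141, F))) = Add(Mul(-4, Pow(j, 2)), Mul(564, F)))
Pow(Add(Function('D')(91, 42), -1120), -1) = Pow(Add(Add(Mul(-4, Pow(42, 2)), Mul(564, 91)), -1120), -1) = Pow(Add(Add(Mul(-4, 1764), 51324), -1120), -1) = Pow(Add(Add(-7056, 51324), -1120), -1) = Pow(Add(44268, -1120), -1) = Pow(43148, -1) = Rational(1, 43148)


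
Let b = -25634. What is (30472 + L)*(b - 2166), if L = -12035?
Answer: -512548600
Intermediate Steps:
(30472 + L)*(b - 2166) = (30472 - 12035)*(-25634 - 2166) = 18437*(-27800) = -512548600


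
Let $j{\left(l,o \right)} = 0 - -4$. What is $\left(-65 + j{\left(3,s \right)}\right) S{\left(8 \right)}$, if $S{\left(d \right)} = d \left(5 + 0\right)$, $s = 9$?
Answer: $-2440$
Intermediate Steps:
$j{\left(l,o \right)} = 4$ ($j{\left(l,o \right)} = 0 + 4 = 4$)
$S{\left(d \right)} = 5 d$ ($S{\left(d \right)} = d 5 = 5 d$)
$\left(-65 + j{\left(3,s \right)}\right) S{\left(8 \right)} = \left(-65 + 4\right) 5 \cdot 8 = \left(-61\right) 40 = -2440$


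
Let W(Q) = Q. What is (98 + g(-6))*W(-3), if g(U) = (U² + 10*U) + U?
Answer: -204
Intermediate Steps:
g(U) = U² + 11*U
(98 + g(-6))*W(-3) = (98 - 6*(11 - 6))*(-3) = (98 - 6*5)*(-3) = (98 - 30)*(-3) = 68*(-3) = -204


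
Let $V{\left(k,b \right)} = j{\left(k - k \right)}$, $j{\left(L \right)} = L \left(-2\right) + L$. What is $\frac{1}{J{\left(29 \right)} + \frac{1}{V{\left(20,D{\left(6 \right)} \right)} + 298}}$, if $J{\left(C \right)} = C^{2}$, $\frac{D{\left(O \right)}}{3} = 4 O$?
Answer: $\frac{298}{250619} \approx 0.0011891$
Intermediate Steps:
$D{\left(O \right)} = 12 O$ ($D{\left(O \right)} = 3 \cdot 4 O = 12 O$)
$j{\left(L \right)} = - L$ ($j{\left(L \right)} = - 2 L + L = - L$)
$V{\left(k,b \right)} = 0$ ($V{\left(k,b \right)} = - (k - k) = \left(-1\right) 0 = 0$)
$\frac{1}{J{\left(29 \right)} + \frac{1}{V{\left(20,D{\left(6 \right)} \right)} + 298}} = \frac{1}{29^{2} + \frac{1}{0 + 298}} = \frac{1}{841 + \frac{1}{298}} = \frac{1}{\frac{250619}{298}} = \frac{298}{250619}$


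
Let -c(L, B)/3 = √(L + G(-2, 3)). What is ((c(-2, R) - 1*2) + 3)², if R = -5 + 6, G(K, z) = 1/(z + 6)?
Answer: (1 - I*√17)² ≈ -16.0 - 8.2462*I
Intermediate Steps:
G(K, z) = 1/(6 + z)
R = 1
c(L, B) = -3*√(⅑ + L) (c(L, B) = -3*√(L + 1/(6 + 3)) = -3*√(L + 1/9) = -3*√(L + ⅑) = -3*√(⅑ + L))
((c(-2, R) - 1*2) + 3)² = ((-√(1 + 9*(-2)) - 1*2) + 3)² = ((-√(1 - 18) - 2) + 3)² = ((-√(-17) - 2) + 3)² = ((-I*√17 - 2) + 3)² = ((-2 - I*√17) + 3)² = (1 - I*√17)²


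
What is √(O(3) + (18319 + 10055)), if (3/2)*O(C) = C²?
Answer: 2*√7095 ≈ 168.46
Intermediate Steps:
O(C) = 2*C²/3
√(O(3) + (18319 + 10055)) = √((⅔)*3² + (18319 + 10055)) = √((⅔)*9 + 28374) = √(6 + 28374) = √28380 = 2*√7095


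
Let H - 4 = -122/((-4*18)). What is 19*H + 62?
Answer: 6127/36 ≈ 170.19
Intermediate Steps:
H = 205/36 (H = 4 - 122/((-4*18)) = 4 - 122/(-72) = 4 - 122*(-1/72) = 4 + 61/36 = 205/36 ≈ 5.6944)
19*H + 62 = 19*(205/36) + 62 = 3895/36 + 62 = 6127/36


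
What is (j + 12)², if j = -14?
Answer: 4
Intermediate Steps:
(j + 12)² = (-14 + 12)² = (-2)² = 4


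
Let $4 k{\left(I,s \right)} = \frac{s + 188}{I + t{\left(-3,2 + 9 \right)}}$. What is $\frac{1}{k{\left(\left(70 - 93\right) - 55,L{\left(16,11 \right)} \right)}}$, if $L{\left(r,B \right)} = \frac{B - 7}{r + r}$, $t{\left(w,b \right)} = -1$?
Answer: $- \frac{2528}{1505} \approx -1.6797$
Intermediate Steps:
$L{\left(r,B \right)} = \frac{-7 + B}{2 r}$
$k{\left(I,s \right)} = \frac{188 + s}{4 \left(-1 + I\right)}$ ($k{\left(I,s \right)} = \frac{\left(s + 188\right) \frac{1}{I - 1}}{4} = \frac{\left(188 + s\right) \frac{1}{-1 + I}}{4} = \frac{\frac{1}{-1 + I} \left(188 + s\right)}{4} = \frac{188 + s}{4 \left(-1 + I\right)}$)
$\frac{1}{k{\left(\left(70 - 93\right) - 55,L{\left(16,11 \right)} \right)}} = \frac{1}{\frac{1}{4} \frac{1}{-1 + \left(\left(70 - 93\right) - 55\right)} \left(188 + \frac{-7 + 11}{2 \cdot 16}\right)} = \frac{1}{\frac{1}{4} \frac{1}{-1 - 78} \left(188 + \frac{1}{2} \cdot \frac{1}{16} \cdot 4\right)} = \frac{1}{\frac{1}{4} \frac{1}{-1 - 78} \left(188 + \frac{1}{8}\right)} = \frac{1}{\frac{1}{4} \frac{1}{-79} \cdot \frac{1505}{8}} = \frac{1}{\frac{1}{4} \left(- \frac{1}{79}\right) \frac{1505}{8}} = \frac{1}{- \frac{1505}{2528}} = - \frac{2528}{1505}$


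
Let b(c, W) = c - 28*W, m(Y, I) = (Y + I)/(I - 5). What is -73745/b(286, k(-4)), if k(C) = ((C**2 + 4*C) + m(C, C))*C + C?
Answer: -663705/4478 ≈ -148.21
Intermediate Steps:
m(Y, I) = (I + Y)/(-5 + I)
k(C) = C + C*(C**2 + 4*C + 2*C/(-5 + C)) (k(C) = ((C**2 + 4*C) + (C + C)/(-5 + C))*C + C = ((C**2 + 4*C) + (2*C)/(-5 + C))*C + C = ((C**2 + 4*C) + 2*C/(-5 + C))*C + C = (C**2 + 4*C + 2*C/(-5 + C))*C + C = C*(C**2 + 4*C + 2*C/(-5 + C)) + C = C + C*(C**2 + 4*C + 2*C/(-5 + C)))
-73745/b(286, k(-4)) = -73745/(286 - (-112)*(-5 + (-4)**3 - 1*(-4)**2 - 17*(-4))/(-5 - 4)) = -73745/(286 - (-112)*(-5 - 64 - 1*16 + 68)/(-9)) = -73745/(286 - (-112)*(-1)*(-5 - 64 - 16 + 68)/9) = -73745/(286 - (-112)*(-1)*(-17)/9) = -73745/(286 - 28*(-68/9)) = -73745/(286 + 1904/9) = -73745/4478/9 = -73745*9/4478 = -663705/4478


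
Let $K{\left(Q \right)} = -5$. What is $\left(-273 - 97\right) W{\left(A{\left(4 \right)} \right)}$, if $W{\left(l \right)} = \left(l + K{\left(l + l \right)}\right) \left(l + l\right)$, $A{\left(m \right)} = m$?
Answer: $2960$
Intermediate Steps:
$W{\left(l \right)} = 2 l \left(-5 + l\right)$ ($W{\left(l \right)} = \left(l - 5\right) \left(l + l\right) = \left(-5 + l\right) 2 l = 2 l \left(-5 + l\right)$)
$\left(-273 - 97\right) W{\left(A{\left(4 \right)} \right)} = \left(-273 - 97\right) 2 \cdot 4 \left(-5 + 4\right) = - 370 \cdot 2 \cdot 4 \left(-1\right) = \left(-370\right) \left(-8\right) = 2960$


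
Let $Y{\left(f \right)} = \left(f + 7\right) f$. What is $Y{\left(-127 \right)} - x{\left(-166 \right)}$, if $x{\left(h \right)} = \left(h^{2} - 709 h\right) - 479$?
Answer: $-129531$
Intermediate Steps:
$x{\left(h \right)} = -479 + h^{2} - 709 h$
$Y{\left(f \right)} = f \left(7 + f\right)$ ($Y{\left(f \right)} = \left(7 + f\right) f = f \left(7 + f\right)$)
$Y{\left(-127 \right)} - x{\left(-166 \right)} = - 127 \left(7 - 127\right) - \left(-479 + \left(-166\right)^{2} - -117694\right) = \left(-127\right) \left(-120\right) - \left(-479 + 27556 + 117694\right) = 15240 - 144771 = -129531$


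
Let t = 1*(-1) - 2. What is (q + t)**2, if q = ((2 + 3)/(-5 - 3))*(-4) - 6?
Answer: 169/4 ≈ 42.250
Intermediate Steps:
q = -7/2 (q = (5/(-8))*(-4) - 6 = (5*(-1/8))*(-4) - 6 = -5/8*(-4) - 6 = 5/2 - 6 = -7/2 ≈ -3.5000)
t = -3 (t = -1 - 2 = -3)
(q + t)**2 = (-7/2 - 3)**2 = (-13/2)**2 = 169/4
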